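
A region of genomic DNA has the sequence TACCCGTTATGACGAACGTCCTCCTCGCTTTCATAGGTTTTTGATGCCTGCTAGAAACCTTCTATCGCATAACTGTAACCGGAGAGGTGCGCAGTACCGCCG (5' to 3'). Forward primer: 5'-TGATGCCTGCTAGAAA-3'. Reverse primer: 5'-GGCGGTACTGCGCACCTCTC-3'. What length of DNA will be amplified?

Forward primer TGATGCCTGCTAGAAA is found on the top strand at positions 42–57.
Taking the reverse complement of GGCGGTACTGCGCACCTCTC gives GAGAGGTGCGCAGTACCGCC, found at positions 82–101 on the template; the primer anneals here to the top strand with its 3' end pointing upstream.
Amplicon spans positions 42–101: 60 bp.

60 bp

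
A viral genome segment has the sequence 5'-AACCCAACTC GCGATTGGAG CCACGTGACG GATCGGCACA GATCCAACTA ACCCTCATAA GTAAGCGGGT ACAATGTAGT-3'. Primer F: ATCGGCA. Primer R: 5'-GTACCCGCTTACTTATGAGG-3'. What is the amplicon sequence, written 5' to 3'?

5'-ATCGGCACAGATCCAACTAACCCTCATAAGTAAGCGGGTAC-3'

Forward primer ATCGGCA is found on the top strand at positions 32–38.
Taking the reverse complement of GTACCCGCTTACTTATGAGG gives CCTCATAAGTAAGCGGGTAC, found at positions 53–72 on the template; the primer anneals here to the top strand with its 3' end pointing upstream.
The product is the template from position 32 through 72 (41 bp).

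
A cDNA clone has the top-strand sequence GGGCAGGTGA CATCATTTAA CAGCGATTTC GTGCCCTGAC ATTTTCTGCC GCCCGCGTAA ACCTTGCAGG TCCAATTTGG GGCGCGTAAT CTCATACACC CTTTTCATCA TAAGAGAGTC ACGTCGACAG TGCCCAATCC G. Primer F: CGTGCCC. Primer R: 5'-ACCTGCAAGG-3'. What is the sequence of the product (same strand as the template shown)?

Forward primer CGTGCCC is found on the top strand at positions 30–36.
The reverse primer's reverse complement is CCTTGCAGGT, which matches the template at positions 62–71.
The product is the template from position 30 through 71 (42 bp).

5'-CGTGCCCTGACATTTTCTGCCGCCCGCGTAAACCTTGCAGGT-3'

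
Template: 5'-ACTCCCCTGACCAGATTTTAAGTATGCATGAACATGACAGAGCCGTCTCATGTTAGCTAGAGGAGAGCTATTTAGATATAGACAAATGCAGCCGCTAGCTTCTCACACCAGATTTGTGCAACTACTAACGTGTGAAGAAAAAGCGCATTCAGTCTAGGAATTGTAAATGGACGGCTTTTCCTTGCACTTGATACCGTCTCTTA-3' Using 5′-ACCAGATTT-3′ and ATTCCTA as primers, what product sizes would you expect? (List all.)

The forward primer ACCAGATTT matches the top strand at positions 10–18, 107–115.
The reverse primer's reverse complement is TAGGAAT, matching at positions 155–161.
Each forward site pairs with the reverse site to give a product ending at position 161: sizes 152, 55 bp.

152 bp, 55 bp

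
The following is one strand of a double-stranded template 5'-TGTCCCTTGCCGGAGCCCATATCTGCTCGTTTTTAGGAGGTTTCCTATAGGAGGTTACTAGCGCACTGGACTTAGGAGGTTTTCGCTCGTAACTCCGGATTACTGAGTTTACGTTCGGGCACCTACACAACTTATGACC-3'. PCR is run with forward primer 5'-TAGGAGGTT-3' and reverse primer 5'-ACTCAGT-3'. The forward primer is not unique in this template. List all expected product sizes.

The forward primer TAGGAGGTT matches the top strand at positions 34–42, 48–56, 73–81.
The reverse primer's reverse complement is ACTGAGT, matching at positions 102–108.
Each forward site pairs with the reverse site to give a product ending at position 108: sizes 75, 61, 36 bp.

75 bp, 61 bp, 36 bp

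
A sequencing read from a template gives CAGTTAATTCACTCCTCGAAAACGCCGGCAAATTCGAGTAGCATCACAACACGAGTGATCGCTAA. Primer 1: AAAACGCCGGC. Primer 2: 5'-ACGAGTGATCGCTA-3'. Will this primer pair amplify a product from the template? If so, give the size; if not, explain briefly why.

No product — both primers anneal to the same strand and extend in the same direction.

Primer 1 (AAAACGCCGGC) matches the top strand at positions 19–29 (3' end points downstream).
Primer 2 (ACGAGTGATCGCTA) also matches the top strand directly, at positions 51–64 — its reverse complement TAGCGATCACTCGT is not present.
Both primers anneal to the bottom strand with 3' ends pointing the same way, so neither can prime synthesis back toward the other.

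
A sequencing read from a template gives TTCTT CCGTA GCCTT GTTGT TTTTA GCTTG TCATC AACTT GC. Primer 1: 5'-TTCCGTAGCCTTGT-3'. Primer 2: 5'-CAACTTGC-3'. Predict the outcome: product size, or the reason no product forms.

Primer 1 (TTCCGTAGCCTTGT) matches the top strand at positions 4–17 (3' end points downstream).
Primer 2 (CAACTTGC) also matches the top strand directly, at positions 35–42 — its reverse complement GCAAGTTG is not present.
Both primers anneal to the bottom strand with 3' ends pointing the same way, so neither can prime synthesis back toward the other.

No product — both primers anneal to the same strand and extend in the same direction.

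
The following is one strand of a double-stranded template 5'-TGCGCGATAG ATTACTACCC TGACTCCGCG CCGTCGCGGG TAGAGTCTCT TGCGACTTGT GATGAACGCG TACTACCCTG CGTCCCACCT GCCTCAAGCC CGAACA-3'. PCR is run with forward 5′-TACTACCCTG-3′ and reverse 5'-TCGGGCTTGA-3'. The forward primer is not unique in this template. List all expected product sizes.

91 bp, 33 bp

The forward primer TACTACCCTG matches the top strand at positions 13–22, 71–80.
The reverse primer's reverse complement is TCAAGCCCGA, matching at positions 94–103.
Each forward site pairs with the reverse site to give a product ending at position 103: sizes 91, 33 bp.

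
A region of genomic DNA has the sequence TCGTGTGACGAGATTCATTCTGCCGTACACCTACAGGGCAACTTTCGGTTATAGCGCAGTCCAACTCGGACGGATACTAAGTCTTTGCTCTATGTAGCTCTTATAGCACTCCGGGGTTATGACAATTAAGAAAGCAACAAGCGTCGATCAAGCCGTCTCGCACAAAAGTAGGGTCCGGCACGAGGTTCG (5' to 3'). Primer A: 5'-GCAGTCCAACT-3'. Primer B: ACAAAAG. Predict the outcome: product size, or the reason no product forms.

Primer A (GCAGTCCAACT) matches the top strand at positions 56–66 (3' end points downstream).
Primer B (ACAAAAG) also matches the top strand directly, at positions 162–168 — its reverse complement CTTTTGT is not present.
Both primers anneal to the bottom strand with 3' ends pointing the same way, so neither can prime synthesis back toward the other.

No product — both primers anneal to the same strand and extend in the same direction.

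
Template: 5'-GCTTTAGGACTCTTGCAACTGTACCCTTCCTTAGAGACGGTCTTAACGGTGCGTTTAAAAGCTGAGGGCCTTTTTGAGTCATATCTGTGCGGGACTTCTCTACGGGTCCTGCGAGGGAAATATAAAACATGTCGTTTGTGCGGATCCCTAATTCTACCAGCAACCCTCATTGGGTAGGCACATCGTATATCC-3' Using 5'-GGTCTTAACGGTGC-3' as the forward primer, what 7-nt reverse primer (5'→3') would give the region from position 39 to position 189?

5'-TATACGA-3'

The product's 3' end on the top strand is position 189.
The reverse primer anneals to the top strand over positions 183–189, i.e. to TCGTATA.
Its sequence written 5'→3' is the reverse complement: TATACGA.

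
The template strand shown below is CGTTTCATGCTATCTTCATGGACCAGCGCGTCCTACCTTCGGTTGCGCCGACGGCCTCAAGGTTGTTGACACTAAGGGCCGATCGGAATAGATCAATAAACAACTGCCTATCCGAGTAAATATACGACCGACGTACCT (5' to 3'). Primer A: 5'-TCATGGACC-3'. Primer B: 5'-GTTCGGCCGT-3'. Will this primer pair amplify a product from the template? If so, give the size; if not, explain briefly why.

No product — primer B has no binding site in the template.

Primer B (GTTCGGCCGT) does not match the top strand, and its reverse complement ACGGCCGAAC does not match either.
With no annealing site for primer B, no amplification occurs.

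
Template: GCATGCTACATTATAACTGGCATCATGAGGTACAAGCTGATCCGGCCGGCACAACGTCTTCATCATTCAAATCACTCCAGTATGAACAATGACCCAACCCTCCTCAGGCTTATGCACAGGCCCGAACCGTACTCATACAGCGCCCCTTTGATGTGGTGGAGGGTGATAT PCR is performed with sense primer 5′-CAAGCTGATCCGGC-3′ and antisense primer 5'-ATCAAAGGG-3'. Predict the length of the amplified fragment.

120 bp

Scanning the template, CAAGCTGATCCGGC occurs at positions 33–46; this primer anneals to the bottom strand there with its 3' end pointing downstream.
Reverse complement of the reverse primer: CCCTTTGAT. This occurs on the top strand at positions 144–152.
The product runs from position 33 to position 152, so its length is 152 − 33 + 1 = 120 bp.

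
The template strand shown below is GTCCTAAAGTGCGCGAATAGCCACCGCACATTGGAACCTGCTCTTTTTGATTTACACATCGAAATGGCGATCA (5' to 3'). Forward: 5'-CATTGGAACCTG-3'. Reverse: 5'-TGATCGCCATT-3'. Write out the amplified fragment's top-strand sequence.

Scanning the template, CATTGGAACCTG occurs at positions 29–40; this primer anneals to the bottom strand there with its 3' end pointing downstream.
The reverse primer's reverse complement is AATGGCGATCA, which matches the template at positions 63–73.
The product is the template from position 29 through 73 (45 bp).

5'-CATTGGAACCTGCTCTTTTTGATTTACACATCGAAATGGCGATCA-3'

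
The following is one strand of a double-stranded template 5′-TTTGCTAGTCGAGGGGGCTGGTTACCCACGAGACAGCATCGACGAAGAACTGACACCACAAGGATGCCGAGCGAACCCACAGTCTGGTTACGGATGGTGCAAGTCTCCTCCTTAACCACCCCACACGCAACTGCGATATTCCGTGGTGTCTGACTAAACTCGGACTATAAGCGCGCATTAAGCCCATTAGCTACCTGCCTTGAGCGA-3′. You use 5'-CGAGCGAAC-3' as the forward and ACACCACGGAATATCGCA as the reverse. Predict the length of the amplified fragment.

The forward primer matches the template at positions 68–76.
Reverse complement of the reverse primer: TGCGATATTCCGTGGTGT. This occurs on the top strand at positions 132–149.
Product length = (reverse-primer end) − (forward-primer start) + 1 = 149 − 68 + 1 = 82 bp.

82 bp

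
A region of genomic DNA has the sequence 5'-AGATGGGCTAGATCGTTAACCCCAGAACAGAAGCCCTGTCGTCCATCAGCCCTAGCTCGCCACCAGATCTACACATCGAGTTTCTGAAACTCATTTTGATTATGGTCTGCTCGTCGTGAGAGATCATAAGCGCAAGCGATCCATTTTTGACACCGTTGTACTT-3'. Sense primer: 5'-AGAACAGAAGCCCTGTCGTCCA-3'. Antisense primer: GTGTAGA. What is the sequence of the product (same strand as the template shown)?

5'-AGAACAGAAGCCCTGTCGTCCATCAGCCCTAGCTCGCCACCAGATCTACAC-3'

Scanning the template, AGAACAGAAGCCCTGTCGTCCA occurs at positions 24–45; this primer anneals to the bottom strand there with its 3' end pointing downstream.
Reverse complement of the reverse primer: TCTACAC. This occurs on the top strand at positions 68–74.
The product is the template from position 24 through 74 (51 bp).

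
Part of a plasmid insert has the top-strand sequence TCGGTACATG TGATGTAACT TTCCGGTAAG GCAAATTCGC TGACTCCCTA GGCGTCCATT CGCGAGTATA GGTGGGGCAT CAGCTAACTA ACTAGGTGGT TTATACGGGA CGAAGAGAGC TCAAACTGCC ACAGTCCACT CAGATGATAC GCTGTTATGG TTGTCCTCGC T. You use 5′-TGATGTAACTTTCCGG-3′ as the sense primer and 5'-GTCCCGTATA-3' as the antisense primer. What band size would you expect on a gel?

Scanning the template, TGATGTAACTTTCCGG occurs at positions 11–26; this primer anneals to the bottom strand there with its 3' end pointing downstream.
Taking the reverse complement of GTCCCGTATA gives TATACGGGAC, found at positions 102–111 on the template; the primer anneals here to the top strand with its 3' end pointing upstream.
Product length = (reverse-primer end) − (forward-primer start) + 1 = 111 − 11 + 1 = 101 bp.

101 bp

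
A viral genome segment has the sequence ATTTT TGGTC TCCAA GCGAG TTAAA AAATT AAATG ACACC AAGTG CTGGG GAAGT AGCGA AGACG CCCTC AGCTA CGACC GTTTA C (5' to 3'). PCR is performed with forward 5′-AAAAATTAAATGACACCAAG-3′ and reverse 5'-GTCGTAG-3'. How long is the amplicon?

The forward primer matches the template at positions 24–43.
The reverse primer's reverse complement is CTACGAC, which matches the template at positions 73–79.
The product runs from position 24 to position 79, so its length is 79 − 24 + 1 = 56 bp.

56 bp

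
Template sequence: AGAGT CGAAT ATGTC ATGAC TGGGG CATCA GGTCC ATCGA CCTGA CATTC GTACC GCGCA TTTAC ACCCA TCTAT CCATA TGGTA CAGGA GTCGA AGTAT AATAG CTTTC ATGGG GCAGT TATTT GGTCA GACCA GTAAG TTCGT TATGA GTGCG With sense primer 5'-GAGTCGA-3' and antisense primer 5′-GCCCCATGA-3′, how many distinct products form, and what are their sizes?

The forward primer GAGTCGA matches the top strand at positions 2–8, 89–95.
The reverse primer's reverse complement is TCATGGGGC, matching at positions 109–117.
Each forward site pairs with the reverse site to give a product ending at position 117: sizes 116, 29 bp.

Two products: 116 bp, 29 bp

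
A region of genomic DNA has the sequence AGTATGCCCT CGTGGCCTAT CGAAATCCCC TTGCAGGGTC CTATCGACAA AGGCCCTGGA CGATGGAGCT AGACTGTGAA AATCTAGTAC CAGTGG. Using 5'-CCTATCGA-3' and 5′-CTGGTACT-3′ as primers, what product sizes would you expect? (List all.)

The forward primer CCTATCGA matches the top strand at positions 16–23, 40–47.
The reverse primer's reverse complement is AGTACCAG, matching at positions 86–93.
Each forward site pairs with the reverse site to give a product ending at position 93: sizes 78, 54 bp.

78 bp, 54 bp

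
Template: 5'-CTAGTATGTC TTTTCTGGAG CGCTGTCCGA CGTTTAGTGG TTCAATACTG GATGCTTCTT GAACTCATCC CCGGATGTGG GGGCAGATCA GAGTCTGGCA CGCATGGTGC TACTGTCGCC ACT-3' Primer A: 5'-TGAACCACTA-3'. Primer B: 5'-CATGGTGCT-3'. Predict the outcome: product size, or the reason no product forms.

No product — the primers' 3' ends point away from each other.

Primer A (TGAACCACTA) has reverse complement TAGTGGTTCA, which matches the top strand at positions 35–44; primer A anneals to the top strand there with its 3' end pointing upstream toward position 35.
Primer B (CATGGTGCT) matches the top strand directly at positions 103–111; it anneals to the bottom strand with its 3' end pointing downstream toward position 111.
The 3' ends diverge (primer A extends toward position 1, primer B toward position 123), so the primers never converge on a shared product.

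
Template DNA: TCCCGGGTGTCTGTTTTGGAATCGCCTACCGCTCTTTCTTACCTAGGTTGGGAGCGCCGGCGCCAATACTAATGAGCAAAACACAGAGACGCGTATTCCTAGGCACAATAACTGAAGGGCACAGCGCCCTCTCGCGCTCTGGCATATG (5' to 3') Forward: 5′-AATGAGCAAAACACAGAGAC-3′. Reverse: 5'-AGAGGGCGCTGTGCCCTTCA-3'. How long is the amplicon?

Scanning the template, AATGAGCAAAACACAGAGAC occurs at positions 71–90; this primer anneals to the bottom strand there with its 3' end pointing downstream.
The reverse primer's reverse complement is TGAAGGGCACAGCGCCCTCT, which matches the template at positions 113–132.
The product runs from position 71 to position 132, so its length is 132 − 71 + 1 = 62 bp.

62 bp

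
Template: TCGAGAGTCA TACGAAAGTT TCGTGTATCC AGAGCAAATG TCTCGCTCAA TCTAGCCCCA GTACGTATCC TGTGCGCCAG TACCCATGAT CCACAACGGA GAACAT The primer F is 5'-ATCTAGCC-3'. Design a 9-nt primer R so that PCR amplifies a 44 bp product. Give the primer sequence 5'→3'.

The forward primer binds at positions 50–57, so a 44 bp product ends at position 50 + 44 − 1 = 93.
The reverse primer anneals to the top strand over positions 85–93, i.e. to CATGATCCA.
Its sequence written 5'→3' is the reverse complement: TGGATCATG.

5'-TGGATCATG-3'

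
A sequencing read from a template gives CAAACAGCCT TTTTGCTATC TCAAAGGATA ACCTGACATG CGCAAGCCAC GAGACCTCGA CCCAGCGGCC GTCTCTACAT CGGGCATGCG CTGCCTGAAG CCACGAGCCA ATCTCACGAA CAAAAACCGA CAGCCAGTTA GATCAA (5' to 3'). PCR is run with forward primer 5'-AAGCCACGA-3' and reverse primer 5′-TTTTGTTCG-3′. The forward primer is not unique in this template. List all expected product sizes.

The forward primer AAGCCACGA matches the top strand at positions 44–52, 98–106.
The reverse primer's reverse complement is CGAACAAAA, matching at positions 117–125.
Each forward site pairs with the reverse site to give a product ending at position 125: sizes 82, 28 bp.

82 bp, 28 bp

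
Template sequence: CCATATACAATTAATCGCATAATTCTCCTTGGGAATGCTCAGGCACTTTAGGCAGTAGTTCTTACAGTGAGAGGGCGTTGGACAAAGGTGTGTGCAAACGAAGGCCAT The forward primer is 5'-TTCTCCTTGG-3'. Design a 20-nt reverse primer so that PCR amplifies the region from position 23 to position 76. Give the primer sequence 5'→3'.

5'-GCCCTCTCACTGTAAGAACT-3'

The product's 3' end on the top strand is position 76.
The reverse primer anneals to the top strand over positions 57–76, i.e. to AGTTCTTACAGTGAGAGGGC.
Its sequence written 5'→3' is the reverse complement: GCCCTCTCACTGTAAGAACT.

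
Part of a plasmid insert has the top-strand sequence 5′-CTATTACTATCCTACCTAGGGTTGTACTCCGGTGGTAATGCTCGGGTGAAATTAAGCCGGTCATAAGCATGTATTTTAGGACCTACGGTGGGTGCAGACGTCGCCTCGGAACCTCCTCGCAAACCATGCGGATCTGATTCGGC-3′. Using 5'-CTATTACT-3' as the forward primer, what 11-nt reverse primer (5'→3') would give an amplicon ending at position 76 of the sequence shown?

The forward primer binds at positions 1–8; the product's 3' end on the top strand is position 76.
The reverse primer anneals to the top strand over positions 66–76, i.e. to AGCATGTATTT.
Its sequence written 5'→3' is the reverse complement: AAATACATGCT.

5'-AAATACATGCT-3'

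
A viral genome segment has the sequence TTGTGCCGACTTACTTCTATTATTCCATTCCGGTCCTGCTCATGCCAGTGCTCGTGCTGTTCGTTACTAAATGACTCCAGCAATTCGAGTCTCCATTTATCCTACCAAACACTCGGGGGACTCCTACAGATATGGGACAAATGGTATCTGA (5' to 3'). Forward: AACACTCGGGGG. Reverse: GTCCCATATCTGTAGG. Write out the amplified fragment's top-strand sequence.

5'-AACACTCGGGGGACTCCTACAGATATGGGAC-3'

Forward primer AACACTCGGGGG is found on the top strand at positions 108–119.
Taking the reverse complement of GTCCCATATCTGTAGG gives CCTACAGATATGGGAC, found at positions 123–138 on the template; the primer anneals here to the top strand with its 3' end pointing upstream.
The product is the template from position 108 through 138 (31 bp).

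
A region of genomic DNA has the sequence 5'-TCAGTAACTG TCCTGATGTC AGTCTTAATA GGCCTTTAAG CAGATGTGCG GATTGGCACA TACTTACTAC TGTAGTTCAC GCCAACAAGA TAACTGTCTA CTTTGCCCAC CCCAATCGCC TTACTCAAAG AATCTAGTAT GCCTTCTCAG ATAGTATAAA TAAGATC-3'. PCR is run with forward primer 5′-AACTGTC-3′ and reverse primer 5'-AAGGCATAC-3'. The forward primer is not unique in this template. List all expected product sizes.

140 bp, 54 bp

The forward primer AACTGTC matches the top strand at positions 6–12, 92–98.
The reverse primer's reverse complement is GTATGCCTT, matching at positions 137–145.
Each forward site pairs with the reverse site to give a product ending at position 145: sizes 140, 54 bp.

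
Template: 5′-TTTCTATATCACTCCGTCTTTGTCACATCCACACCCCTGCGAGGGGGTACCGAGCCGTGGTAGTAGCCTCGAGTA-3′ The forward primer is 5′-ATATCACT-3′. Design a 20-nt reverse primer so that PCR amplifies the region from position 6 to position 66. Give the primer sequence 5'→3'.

The product's 3' end on the top strand is position 66.
The reverse primer anneals to the top strand over positions 47–66, i.e. to GTACCGAGCCGTGGTAGTAG.
Its sequence written 5'→3' is the reverse complement: CTACTACCACGGCTCGGTAC.

5'-CTACTACCACGGCTCGGTAC-3'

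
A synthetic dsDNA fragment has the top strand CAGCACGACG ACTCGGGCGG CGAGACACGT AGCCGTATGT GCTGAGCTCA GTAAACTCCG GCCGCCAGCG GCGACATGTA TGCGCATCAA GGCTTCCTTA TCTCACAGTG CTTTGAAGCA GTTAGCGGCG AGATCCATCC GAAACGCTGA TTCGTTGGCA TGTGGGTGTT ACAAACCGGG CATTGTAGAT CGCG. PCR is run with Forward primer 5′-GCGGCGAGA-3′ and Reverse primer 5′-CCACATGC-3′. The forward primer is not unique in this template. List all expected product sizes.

The forward primer GCGGCGAGA matches the top strand at positions 17–25, 125–133.
The reverse primer's reverse complement is GCATGTGG, matching at positions 158–165.
Each forward site pairs with the reverse site to give a product ending at position 165: sizes 149, 41 bp.

149 bp, 41 bp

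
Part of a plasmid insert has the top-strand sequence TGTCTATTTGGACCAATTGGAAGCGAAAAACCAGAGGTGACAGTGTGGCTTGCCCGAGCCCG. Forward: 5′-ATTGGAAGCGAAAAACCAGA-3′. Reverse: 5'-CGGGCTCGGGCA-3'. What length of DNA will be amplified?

47 bp

Scanning the template, ATTGGAAGCGAAAAACCAGA occurs at positions 16–35; this primer anneals to the bottom strand there with its 3' end pointing downstream.
The reverse primer's reverse complement is TGCCCGAGCCCG, which matches the template at positions 51–62.
The product runs from position 16 to position 62, so its length is 62 − 16 + 1 = 47 bp.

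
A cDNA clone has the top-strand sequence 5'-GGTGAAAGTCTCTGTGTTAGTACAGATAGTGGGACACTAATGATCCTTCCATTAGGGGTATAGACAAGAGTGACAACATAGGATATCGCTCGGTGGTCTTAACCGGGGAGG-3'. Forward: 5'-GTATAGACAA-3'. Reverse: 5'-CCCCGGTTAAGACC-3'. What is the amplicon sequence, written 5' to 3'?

Forward primer GTATAGACAA is found on the top strand at positions 58–67.
Taking the reverse complement of CCCCGGTTAAGACC gives GGTCTTAACCGGGG, found at positions 95–108 on the template; the primer anneals here to the top strand with its 3' end pointing upstream.
The product is the template from position 58 through 108 (51 bp).

5'-GTATAGACAAGAGTGACAACATAGGATATCGCTCGGTGGTCTTAACCGGGG-3'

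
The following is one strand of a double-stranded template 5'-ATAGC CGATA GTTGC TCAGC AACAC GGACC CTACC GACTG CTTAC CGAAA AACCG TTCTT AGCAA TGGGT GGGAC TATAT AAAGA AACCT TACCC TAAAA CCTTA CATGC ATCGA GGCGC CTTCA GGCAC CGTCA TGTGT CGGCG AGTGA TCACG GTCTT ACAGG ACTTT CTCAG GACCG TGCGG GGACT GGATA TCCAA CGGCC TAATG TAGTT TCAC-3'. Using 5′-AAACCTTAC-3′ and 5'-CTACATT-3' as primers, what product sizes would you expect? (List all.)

129 bp, 116 bp

The forward primer AAACCTTAC matches the top strand at positions 85–93, 98–106.
The reverse primer's reverse complement is AATGTAG, matching at positions 207–213.
Each forward site pairs with the reverse site to give a product ending at position 213: sizes 129, 116 bp.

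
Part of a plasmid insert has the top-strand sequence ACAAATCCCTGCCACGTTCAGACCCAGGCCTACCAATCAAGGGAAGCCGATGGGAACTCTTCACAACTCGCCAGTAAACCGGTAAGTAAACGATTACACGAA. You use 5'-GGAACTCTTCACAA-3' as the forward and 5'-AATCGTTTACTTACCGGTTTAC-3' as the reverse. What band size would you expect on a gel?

43 bp

Scanning the template, GGAACTCTTCACAA occurs at positions 53–66; this primer anneals to the bottom strand there with its 3' end pointing downstream.
Taking the reverse complement of AATCGTTTACTTACCGGTTTAC gives GTAAACCGGTAAGTAAACGATT, found at positions 74–95 on the template; the primer anneals here to the top strand with its 3' end pointing upstream.
Amplicon spans positions 53–95: 43 bp.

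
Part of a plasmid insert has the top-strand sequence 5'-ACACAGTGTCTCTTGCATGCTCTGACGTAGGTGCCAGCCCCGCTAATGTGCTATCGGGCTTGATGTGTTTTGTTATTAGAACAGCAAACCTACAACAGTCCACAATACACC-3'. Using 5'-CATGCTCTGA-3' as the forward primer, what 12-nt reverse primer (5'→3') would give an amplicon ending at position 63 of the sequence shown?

The forward primer binds at positions 16–25; the product's 3' end on the top strand is position 63.
The reverse primer anneals to the top strand over positions 52–63, i.e. to TATCGGGCTTGA.
Its sequence written 5'→3' is the reverse complement: TCAAGCCCGATA.

5'-TCAAGCCCGATA-3'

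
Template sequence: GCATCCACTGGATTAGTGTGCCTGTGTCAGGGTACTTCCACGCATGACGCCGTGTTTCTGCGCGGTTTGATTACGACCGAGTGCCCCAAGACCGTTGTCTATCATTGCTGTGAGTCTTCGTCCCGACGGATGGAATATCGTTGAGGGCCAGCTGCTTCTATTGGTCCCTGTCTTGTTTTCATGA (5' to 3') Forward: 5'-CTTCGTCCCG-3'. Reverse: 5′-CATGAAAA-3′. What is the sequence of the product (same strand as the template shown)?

5'-CTTCGTCCCGACGGATGGAATATCGTTGAGGGCCAGCTGCTTCTATTGGTCCCTGTCTTGTTTTCATG-3'

Scanning the template, CTTCGTCCCG occurs at positions 116–125; this primer anneals to the bottom strand there with its 3' end pointing downstream.
The reverse primer's reverse complement is TTTTCATG, which matches the template at positions 176–183.
The product is the template from position 116 through 183 (68 bp).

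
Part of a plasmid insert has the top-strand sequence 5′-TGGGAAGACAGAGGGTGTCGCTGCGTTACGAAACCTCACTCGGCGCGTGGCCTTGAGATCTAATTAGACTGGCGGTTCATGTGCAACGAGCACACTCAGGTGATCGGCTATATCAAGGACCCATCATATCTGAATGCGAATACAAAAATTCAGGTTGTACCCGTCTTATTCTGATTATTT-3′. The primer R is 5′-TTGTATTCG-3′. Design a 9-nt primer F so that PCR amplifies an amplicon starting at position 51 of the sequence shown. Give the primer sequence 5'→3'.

The reverse primer's reverse complement CGAATACAA matches the template at positions 137–145; the product starts at position 51.
The forward primer is identical to the top strand over positions 51–59: CCTTGAGAT.

5'-CCTTGAGAT-3'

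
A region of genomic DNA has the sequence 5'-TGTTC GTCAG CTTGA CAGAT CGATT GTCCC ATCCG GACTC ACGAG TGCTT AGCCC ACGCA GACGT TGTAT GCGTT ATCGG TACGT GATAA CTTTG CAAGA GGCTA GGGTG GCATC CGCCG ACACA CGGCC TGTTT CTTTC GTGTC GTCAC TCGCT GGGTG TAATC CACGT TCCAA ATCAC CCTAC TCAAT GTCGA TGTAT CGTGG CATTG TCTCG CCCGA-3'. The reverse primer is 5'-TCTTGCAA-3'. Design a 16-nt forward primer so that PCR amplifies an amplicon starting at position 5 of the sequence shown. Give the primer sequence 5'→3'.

The reverse primer's reverse complement TTGCAAGA matches the template at positions 93–100; the product starts at position 5.
The forward primer is identical to the top strand over positions 5–20: CGTCAGCTTGACAGAT.

5'-CGTCAGCTTGACAGAT-3'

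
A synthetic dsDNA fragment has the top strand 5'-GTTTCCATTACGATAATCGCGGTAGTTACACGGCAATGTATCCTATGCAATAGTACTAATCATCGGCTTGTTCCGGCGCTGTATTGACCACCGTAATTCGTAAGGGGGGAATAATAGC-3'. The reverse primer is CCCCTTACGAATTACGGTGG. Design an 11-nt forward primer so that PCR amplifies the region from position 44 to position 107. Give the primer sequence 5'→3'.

5'-TATGCAATAGT-3'

The reverse primer's reverse complement CCACCGTAATTCGTAAGGGG matches the template at positions 88–107; the product starts at position 44.
The forward primer is identical to the top strand over positions 44–54: TATGCAATAGT.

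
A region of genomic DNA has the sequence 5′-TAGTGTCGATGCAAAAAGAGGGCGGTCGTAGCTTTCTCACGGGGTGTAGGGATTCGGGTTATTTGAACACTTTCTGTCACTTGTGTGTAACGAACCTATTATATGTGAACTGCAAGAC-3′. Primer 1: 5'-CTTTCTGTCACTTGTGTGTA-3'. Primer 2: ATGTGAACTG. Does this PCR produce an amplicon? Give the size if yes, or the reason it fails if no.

Primer 1 (CTTTCTGTCACTTGTGTGTA) matches the top strand at positions 70–89 (3' end points downstream).
Primer 2 (ATGTGAACTG) also matches the top strand directly, at positions 103–112 — its reverse complement CAGTTCACAT is not present.
Both primers anneal to the bottom strand with 3' ends pointing the same way, so neither can prime synthesis back toward the other.

No product — both primers anneal to the same strand and extend in the same direction.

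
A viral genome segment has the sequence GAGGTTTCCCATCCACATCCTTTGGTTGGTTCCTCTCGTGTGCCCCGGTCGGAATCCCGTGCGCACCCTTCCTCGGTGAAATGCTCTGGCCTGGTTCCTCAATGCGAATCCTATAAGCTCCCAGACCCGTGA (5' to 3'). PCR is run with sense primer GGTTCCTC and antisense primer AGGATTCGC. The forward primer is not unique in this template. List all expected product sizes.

85 bp, 20 bp

The forward primer GGTTCCTC matches the top strand at positions 28–35, 93–100.
The reverse primer's reverse complement is GCGAATCCT, matching at positions 104–112.
Each forward site pairs with the reverse site to give a product ending at position 112: sizes 85, 20 bp.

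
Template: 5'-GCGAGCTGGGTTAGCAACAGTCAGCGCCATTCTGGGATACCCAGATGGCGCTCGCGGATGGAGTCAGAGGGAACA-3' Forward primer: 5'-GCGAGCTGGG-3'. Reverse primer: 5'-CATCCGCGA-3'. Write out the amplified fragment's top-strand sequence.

Forward primer GCGAGCTGGG is found on the top strand at positions 1–10.
The reverse primer's reverse complement is TCGCGGATG, which matches the template at positions 52–60.
The product is the template from position 1 through 60 (60 bp).

5'-GCGAGCTGGGTTAGCAACAGTCAGCGCCATTCTGGGATACCCAGATGGCGCTCGCGGATG-3'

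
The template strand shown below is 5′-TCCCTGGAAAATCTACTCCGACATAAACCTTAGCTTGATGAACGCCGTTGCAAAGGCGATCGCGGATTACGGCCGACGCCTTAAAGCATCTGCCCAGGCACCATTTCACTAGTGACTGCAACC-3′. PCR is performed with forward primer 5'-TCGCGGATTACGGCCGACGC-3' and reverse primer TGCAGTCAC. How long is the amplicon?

Scanning the template, TCGCGGATTACGGCCGACGC occurs at positions 60–79; this primer anneals to the bottom strand there with its 3' end pointing downstream.
The reverse primer's reverse complement is GTGACTGCA, which matches the template at positions 112–120.
Amplicon spans positions 60–120: 61 bp.

61 bp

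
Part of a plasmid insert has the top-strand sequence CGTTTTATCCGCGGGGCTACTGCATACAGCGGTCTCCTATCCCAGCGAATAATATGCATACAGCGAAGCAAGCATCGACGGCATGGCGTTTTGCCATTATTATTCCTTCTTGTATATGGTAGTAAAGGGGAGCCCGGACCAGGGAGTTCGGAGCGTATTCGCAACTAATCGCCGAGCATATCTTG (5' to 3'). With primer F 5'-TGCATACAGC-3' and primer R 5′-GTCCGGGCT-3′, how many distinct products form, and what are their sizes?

The forward primer TGCATACAGC matches the top strand at positions 21–30, 55–64.
The reverse primer's reverse complement is AGCCCGGAC, matching at positions 131–139.
Each forward site pairs with the reverse site to give a product ending at position 139: sizes 119, 85 bp.

Two products: 119 bp, 85 bp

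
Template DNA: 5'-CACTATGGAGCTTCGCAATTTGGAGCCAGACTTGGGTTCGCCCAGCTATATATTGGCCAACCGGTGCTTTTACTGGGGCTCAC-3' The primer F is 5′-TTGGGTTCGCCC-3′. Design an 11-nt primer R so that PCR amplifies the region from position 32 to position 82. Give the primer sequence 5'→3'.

The product's 3' end on the top strand is position 82.
The reverse primer anneals to the top strand over positions 72–82, i.e. to ACTGGGGCTCA.
Its sequence written 5'→3' is the reverse complement: TGAGCCCCAGT.

5'-TGAGCCCCAGT-3'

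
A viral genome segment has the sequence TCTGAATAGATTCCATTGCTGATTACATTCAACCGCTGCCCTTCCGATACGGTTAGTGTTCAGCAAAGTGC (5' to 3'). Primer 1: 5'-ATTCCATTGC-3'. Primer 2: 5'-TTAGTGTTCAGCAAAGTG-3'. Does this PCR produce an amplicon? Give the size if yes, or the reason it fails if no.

No product — both primers anneal to the same strand and extend in the same direction.

Primer 1 (ATTCCATTGC) matches the top strand at positions 10–19 (3' end points downstream).
Primer 2 (TTAGTGTTCAGCAAAGTG) also matches the top strand directly, at positions 53–70 — its reverse complement CACTTTGCTGAACACTAA is not present.
Both primers anneal to the bottom strand with 3' ends pointing the same way, so neither can prime synthesis back toward the other.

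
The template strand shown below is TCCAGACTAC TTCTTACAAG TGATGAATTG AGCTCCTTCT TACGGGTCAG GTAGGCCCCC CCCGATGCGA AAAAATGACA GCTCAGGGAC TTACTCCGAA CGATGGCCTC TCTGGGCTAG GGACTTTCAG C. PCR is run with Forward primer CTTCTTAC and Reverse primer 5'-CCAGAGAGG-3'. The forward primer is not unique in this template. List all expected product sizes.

The forward primer CTTCTTAC matches the top strand at positions 10–17, 36–43.
The reverse primer's reverse complement is CCTCTCTGG, matching at positions 107–115.
Each forward site pairs with the reverse site to give a product ending at position 115: sizes 106, 80 bp.

106 bp, 80 bp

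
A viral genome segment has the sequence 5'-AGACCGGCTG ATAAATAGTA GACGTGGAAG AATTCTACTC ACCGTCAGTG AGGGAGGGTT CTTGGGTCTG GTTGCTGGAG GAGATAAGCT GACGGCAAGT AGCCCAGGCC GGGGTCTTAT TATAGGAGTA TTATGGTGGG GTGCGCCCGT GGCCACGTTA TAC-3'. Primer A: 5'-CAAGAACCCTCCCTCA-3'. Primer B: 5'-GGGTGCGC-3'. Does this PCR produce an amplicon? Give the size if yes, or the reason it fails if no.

Primer A (CAAGAACCCTCCCTCA) has reverse complement TGAGGGAGGGTTCTTG, which matches the top strand at positions 49–64; primer A anneals to the top strand there with its 3' end pointing upstream toward position 49.
Primer B (GGGTGCGC) matches the top strand directly at positions 139–146; it anneals to the bottom strand with its 3' end pointing downstream toward position 146.
The 3' ends diverge (primer A extends toward position 1, primer B toward position 163), so the primers never converge on a shared product.

No product — the primers' 3' ends point away from each other.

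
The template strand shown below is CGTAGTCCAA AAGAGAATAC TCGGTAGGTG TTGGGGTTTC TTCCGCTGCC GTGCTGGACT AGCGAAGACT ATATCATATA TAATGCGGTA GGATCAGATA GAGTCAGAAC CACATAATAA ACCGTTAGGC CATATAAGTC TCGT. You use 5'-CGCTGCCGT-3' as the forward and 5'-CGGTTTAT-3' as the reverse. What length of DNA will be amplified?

81 bp

Scanning the template, CGCTGCCGT occurs at positions 44–52; this primer anneals to the bottom strand there with its 3' end pointing downstream.
The reverse primer's reverse complement is ATAAACCG, which matches the template at positions 117–124.
Product length = (reverse-primer end) − (forward-primer start) + 1 = 124 − 44 + 1 = 81 bp.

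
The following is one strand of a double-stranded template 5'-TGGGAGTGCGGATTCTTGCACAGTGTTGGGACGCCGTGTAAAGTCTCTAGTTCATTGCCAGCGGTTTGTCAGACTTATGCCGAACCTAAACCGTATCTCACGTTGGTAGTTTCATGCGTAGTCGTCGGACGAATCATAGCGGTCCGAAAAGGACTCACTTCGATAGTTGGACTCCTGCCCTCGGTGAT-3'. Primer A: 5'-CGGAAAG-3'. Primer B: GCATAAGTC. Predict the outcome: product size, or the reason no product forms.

Primer A (CGGAAAG) does not match the top strand, and its reverse complement CTTTCCG does not match either.
With no annealing site for primer A, no amplification occurs.

No product — primer A has no binding site in the template.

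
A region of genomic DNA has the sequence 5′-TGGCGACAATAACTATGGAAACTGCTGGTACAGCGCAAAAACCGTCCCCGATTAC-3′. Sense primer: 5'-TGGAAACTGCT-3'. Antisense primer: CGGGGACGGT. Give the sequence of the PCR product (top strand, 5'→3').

5'-TGGAAACTGCTGGTACAGCGCAAAAACCGTCCCCG-3'

The forward primer matches the template at positions 16–26.
The reverse primer's reverse complement is ACCGTCCCCG, which matches the template at positions 41–50.
The product is the template from position 16 through 50 (35 bp).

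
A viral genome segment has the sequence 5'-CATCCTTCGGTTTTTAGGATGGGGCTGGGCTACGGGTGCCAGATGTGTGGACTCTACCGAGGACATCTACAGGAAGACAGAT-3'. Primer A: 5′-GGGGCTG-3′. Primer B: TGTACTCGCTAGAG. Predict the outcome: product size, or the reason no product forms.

No product — primer B has no binding site in the template.

Primer B (TGTACTCGCTAGAG) does not match the top strand, and its reverse complement CTCTAGCGAGTACA does not match either.
With no annealing site for primer B, no amplification occurs.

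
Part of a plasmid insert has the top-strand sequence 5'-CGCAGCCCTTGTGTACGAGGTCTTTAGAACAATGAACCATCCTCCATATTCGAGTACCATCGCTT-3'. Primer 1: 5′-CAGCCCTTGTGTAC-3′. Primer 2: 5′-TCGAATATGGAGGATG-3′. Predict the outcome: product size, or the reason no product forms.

Primer 1 (CAGCCCTTGTGTAC) matches the top strand at positions 3–16; it acts as a forward primer.
Primer 2's reverse complement is CATCCTCCATATTCGA, matching the top strand at positions 38–53; it acts as a reverse primer.
The 3' ends face each other across positions 3–53, giving a 51 bp product.

Yes — a 51 bp product.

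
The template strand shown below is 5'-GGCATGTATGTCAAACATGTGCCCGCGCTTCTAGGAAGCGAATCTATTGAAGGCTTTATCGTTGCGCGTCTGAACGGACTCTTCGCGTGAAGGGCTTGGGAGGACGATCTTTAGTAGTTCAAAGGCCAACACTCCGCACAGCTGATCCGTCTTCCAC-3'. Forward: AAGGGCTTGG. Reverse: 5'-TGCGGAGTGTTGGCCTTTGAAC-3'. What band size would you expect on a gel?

49 bp

Scanning the template, AAGGGCTTGG occurs at positions 90–99; this primer anneals to the bottom strand there with its 3' end pointing downstream.
Taking the reverse complement of TGCGGAGTGTTGGCCTTTGAAC gives GTTCAAAGGCCAACACTCCGCA, found at positions 117–138 on the template; the primer anneals here to the top strand with its 3' end pointing upstream.
Amplicon spans positions 90–138: 49 bp.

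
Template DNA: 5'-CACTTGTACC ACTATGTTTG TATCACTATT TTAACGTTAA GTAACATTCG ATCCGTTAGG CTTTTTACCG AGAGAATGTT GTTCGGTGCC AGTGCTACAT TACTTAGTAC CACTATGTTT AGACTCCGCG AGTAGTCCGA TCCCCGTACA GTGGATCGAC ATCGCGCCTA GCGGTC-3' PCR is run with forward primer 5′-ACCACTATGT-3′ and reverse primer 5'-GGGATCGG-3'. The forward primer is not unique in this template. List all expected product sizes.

137 bp, 36 bp

The forward primer ACCACTATGT matches the top strand at positions 8–17, 109–118.
The reverse primer's reverse complement is CCGATCCC, matching at positions 137–144.
Each forward site pairs with the reverse site to give a product ending at position 144: sizes 137, 36 bp.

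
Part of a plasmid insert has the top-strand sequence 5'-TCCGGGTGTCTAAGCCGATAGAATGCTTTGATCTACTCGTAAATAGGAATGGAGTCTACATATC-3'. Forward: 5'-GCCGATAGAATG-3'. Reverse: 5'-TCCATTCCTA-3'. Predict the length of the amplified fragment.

40 bp

The forward primer matches the template at positions 14–25.
Taking the reverse complement of TCCATTCCTA gives TAGGAATGGA, found at positions 44–53 on the template; the primer anneals here to the top strand with its 3' end pointing upstream.
The product runs from position 14 to position 53, so its length is 53 − 14 + 1 = 40 bp.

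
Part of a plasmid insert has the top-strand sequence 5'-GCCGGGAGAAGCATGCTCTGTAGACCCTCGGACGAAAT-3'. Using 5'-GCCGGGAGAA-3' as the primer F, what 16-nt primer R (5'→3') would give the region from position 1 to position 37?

The product's 3' end on the top strand is position 37.
The reverse primer anneals to the top strand over positions 22–37, i.e. to AGACCCTCGGACGAAA.
Its sequence written 5'→3' is the reverse complement: TTTCGTCCGAGGGTCT.

5'-TTTCGTCCGAGGGTCT-3'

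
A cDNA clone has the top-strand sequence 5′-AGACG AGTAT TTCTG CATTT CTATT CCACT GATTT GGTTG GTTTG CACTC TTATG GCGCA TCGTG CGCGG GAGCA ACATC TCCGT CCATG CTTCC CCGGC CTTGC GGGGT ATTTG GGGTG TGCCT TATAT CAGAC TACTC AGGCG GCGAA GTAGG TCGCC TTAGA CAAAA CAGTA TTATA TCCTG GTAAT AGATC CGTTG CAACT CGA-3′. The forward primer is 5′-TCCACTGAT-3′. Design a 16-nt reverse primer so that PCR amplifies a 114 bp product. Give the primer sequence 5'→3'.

5'-GTAGTCTGATATAAGG-3'

The forward primer binds at positions 25–33, so a 114 bp product ends at position 25 + 114 − 1 = 138.
The reverse primer anneals to the top strand over positions 123–138, i.e. to CCTTATATCAGACTAC.
Its sequence written 5'→3' is the reverse complement: GTAGTCTGATATAAGG.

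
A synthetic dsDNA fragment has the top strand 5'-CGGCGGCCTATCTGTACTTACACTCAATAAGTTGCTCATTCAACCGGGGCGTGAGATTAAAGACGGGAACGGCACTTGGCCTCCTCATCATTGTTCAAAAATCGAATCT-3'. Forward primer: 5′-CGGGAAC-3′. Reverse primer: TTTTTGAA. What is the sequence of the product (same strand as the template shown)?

5'-CGGGAACGGCACTTGGCCTCCTCATCATTGTTCAAAAA-3'

Scanning the template, CGGGAAC occurs at positions 64–70; this primer anneals to the bottom strand there with its 3' end pointing downstream.
Taking the reverse complement of TTTTTGAA gives TTCAAAAA, found at positions 94–101 on the template; the primer anneals here to the top strand with its 3' end pointing upstream.
The product is the template from position 64 through 101 (38 bp).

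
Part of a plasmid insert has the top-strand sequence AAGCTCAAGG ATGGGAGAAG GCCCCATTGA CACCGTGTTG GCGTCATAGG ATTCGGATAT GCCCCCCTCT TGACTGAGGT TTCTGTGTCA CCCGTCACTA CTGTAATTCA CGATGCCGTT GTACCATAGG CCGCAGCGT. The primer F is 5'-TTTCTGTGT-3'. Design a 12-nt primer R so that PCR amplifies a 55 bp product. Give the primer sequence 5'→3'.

5'-GCGGCCTATGGT-3'

The forward primer binds at positions 80–88, so a 55 bp product ends at position 80 + 55 − 1 = 134.
The reverse primer anneals to the top strand over positions 123–134, i.e. to ACCATAGGCCGC.
Its sequence written 5'→3' is the reverse complement: GCGGCCTATGGT.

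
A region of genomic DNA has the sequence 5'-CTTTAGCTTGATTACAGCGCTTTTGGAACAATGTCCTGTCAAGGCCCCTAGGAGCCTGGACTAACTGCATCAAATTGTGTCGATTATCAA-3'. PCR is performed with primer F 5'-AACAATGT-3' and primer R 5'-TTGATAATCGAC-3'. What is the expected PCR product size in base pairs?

64 bp

The forward primer matches the template at positions 27–34.
The reverse primer's reverse complement is GTCGATTATCAA, which matches the template at positions 79–90.
Amplicon spans positions 27–90: 64 bp.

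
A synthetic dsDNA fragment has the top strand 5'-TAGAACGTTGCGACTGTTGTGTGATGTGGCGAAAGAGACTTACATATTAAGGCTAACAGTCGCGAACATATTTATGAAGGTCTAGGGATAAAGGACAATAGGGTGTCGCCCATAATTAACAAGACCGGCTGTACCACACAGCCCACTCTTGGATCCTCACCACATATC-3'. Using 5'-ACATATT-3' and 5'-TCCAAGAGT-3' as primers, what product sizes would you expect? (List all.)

112 bp, 88 bp

The forward primer ACATATT matches the top strand at positions 42–48, 66–72.
The reverse primer's reverse complement is ACTCTTGGA, matching at positions 145–153.
Each forward site pairs with the reverse site to give a product ending at position 153: sizes 112, 88 bp.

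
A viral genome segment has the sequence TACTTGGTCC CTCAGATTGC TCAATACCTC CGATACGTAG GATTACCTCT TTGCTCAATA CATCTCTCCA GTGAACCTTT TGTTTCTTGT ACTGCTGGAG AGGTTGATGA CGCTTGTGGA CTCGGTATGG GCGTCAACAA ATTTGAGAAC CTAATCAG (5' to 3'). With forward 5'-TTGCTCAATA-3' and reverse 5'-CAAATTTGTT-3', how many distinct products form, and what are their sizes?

Two products: 129 bp, 95 bp

The forward primer TTGCTCAATA matches the top strand at positions 17–26, 51–60.
The reverse primer's reverse complement is AACAAATTTG, matching at positions 136–145.
Each forward site pairs with the reverse site to give a product ending at position 145: sizes 129, 95 bp.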